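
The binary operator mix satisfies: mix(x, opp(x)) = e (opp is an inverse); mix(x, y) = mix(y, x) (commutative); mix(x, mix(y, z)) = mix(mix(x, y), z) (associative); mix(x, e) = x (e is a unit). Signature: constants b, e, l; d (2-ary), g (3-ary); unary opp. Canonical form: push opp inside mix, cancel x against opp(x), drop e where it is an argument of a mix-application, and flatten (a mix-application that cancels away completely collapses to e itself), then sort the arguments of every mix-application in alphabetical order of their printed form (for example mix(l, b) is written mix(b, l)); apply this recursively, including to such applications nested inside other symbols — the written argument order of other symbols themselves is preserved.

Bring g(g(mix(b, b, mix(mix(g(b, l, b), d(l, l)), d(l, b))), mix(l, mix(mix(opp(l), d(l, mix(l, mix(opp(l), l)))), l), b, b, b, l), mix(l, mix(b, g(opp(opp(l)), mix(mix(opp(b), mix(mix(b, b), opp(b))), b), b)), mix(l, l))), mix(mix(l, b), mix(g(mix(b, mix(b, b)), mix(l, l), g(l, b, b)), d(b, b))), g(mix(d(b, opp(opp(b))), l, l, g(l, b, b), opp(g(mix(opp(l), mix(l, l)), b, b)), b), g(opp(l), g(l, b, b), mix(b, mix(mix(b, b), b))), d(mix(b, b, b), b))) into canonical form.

Answer: g(g(mix(b, b, d(l, b), d(l, l), g(b, l, b)), mix(b, b, b, d(l, l), l, l), mix(b, g(l, b, b), l, l, l)), mix(b, d(b, b), g(mix(b, b, b), mix(l, l), g(l, b, b)), l), g(mix(b, d(b, b), l, l), g(opp(l), g(l, b, b), mix(b, b, b, b)), d(mix(b, b, b), b)))

Derivation:
Focus inside:  mix(d(b, opp(opp(b))), l, l, g(l, b, b), opp(g(mix(opp(l), mix(l, l)), b, b)), b)
Push opp inside:  distribute opp over mix and collapse double opp
Cancel:  g(l, b, b) cancels
Collect terms:  mix(d(b, b), l, l, b)
Sort:  mix(b, d(b, b), l, l)
Put back:  g(g(mix(b, b, d(l, b), d(l, l), g(b, l, b)), mix(b, b, b, d(l, l), l, l), mix(b, g(l, b, b), l, l, l)), mix(b, d(b, b), g(mix(b, b, b), mix(l, l), g(l, b, b)), l), g(mix(b, d(b, b), l, l), g(opp(l), g(l, b, b), mix(b, b, b, b)), d(mix(b, b, b), b)))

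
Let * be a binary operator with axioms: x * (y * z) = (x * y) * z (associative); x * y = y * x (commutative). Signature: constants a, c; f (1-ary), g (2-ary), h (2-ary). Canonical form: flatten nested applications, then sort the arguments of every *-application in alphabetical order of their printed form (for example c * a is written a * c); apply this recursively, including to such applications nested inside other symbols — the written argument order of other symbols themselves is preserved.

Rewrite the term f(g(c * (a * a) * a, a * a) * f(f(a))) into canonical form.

Answer: f(f(f(a)) * g(a * a * a * c, a * a))

Derivation:
Descend into:  g(c * (a * a) * a, a * a) * f(f(a))
Inside:  g(c * (a * a) * a, a * a)  →  g(a * a * a * c, a * a)
Order the arguments:  f(f(a)) * g(a * a * a * c, a * a)
Rebuild:  f(f(f(a)) * g(a * a * a * c, a * a))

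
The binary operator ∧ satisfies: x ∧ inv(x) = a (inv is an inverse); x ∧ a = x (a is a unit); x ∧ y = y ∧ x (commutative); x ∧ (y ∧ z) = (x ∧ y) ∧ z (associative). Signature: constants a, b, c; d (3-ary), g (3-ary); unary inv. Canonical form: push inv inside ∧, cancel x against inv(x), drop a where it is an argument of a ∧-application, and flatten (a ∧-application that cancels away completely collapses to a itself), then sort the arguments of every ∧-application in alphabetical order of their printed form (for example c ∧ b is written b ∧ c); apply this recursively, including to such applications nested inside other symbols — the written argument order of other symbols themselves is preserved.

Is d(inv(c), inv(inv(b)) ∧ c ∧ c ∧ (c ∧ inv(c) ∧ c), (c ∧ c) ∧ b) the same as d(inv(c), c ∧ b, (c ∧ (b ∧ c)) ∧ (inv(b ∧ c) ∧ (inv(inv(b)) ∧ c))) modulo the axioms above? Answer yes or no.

Answer: no — d(inv(c), b ∧ c ∧ c ∧ c, b ∧ c ∧ c) vs d(inv(c), b ∧ c, b ∧ c ∧ c)

Derivation:
Left:  d(inv(c), inv(inv(b)) ∧ c ∧ c ∧ (c ∧ inv(c) ∧ c), (c ∧ c) ∧ b)
  Descend into:  inv(inv(b)) ∧ c ∧ c ∧ (c ∧ inv(c) ∧ c)
  Push inv inside:  distribute inv over ∧ and collapse double inv
  Collect terms:  b ∧ c ∧ c ∧ c
  Put back:  d(inv(c), b ∧ c ∧ c ∧ c, b ∧ c ∧ c)
Right:  d(inv(c), c ∧ b, (c ∧ (b ∧ c)) ∧ (inv(b ∧ c) ∧ (inv(inv(b)) ∧ c)))
  Work inside:  (c ∧ (b ∧ c)) ∧ (inv(b ∧ c) ∧ (inv(inv(b)) ∧ c))
  Push inv inside:  distribute inv over ∧ and collapse double inv
  Collect:  c ∧ c ∧ b
  Sort:  b ∧ c ∧ c
  Rebuild:  d(inv(c), b ∧ c, b ∧ c ∧ c)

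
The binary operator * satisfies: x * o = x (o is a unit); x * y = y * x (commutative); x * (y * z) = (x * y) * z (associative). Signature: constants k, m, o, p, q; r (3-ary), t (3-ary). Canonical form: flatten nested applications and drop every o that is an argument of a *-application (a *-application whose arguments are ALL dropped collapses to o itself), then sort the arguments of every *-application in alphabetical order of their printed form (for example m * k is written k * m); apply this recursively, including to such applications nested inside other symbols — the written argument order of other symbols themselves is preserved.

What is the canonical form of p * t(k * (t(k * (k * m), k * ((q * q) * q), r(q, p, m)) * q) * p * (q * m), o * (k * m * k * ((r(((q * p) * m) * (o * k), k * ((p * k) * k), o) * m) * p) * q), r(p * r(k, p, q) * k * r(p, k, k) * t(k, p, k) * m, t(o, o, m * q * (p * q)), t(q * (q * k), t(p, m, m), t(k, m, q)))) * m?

Simplify inside:  t(k * (t(k * (k * m), k * ((q * q) * q), r(q, p, m)) * q) * p * (q * m), o * (k * m * k * ((r(((q * p) * m) * (o * k), k * ((p * k) * k), o) * m) * p) * q), r(p * r(k, p, q) * k * r(p, k, k) * t(k, p, k) * m, t(o, o, m * q * (p * q)), t(q * (q * k), t(p, m, m), t(k, m, q))))  →  t(k * m * p * q * q * t(k * k * m, k * q * q * q, r(q, p, m)), k * k * m * m * p * q * r(k * m * p * q, k * k * k * p, o), r(k * m * p * r(k, p, q) * r(p, k, k) * t(k, p, k), t(o, o, m * p * q * q), t(k * q * q, t(p, m, m), t(k, m, q))))
Sort arguments:  m * p * t(k * m * p * q * q * t(k * k * m, k * q * q * q, r(q, p, m)), k * k * m * m * p * q * r(k * m * p * q, k * k * k * p, o), r(k * m * p * r(k, p, q) * r(p, k, k) * t(k, p, k), t(o, o, m * p * q * q), t(k * q * q, t(p, m, m), t(k, m, q))))

Answer: m * p * t(k * m * p * q * q * t(k * k * m, k * q * q * q, r(q, p, m)), k * k * m * m * p * q * r(k * m * p * q, k * k * k * p, o), r(k * m * p * r(k, p, q) * r(p, k, k) * t(k, p, k), t(o, o, m * p * q * q), t(k * q * q, t(p, m, m), t(k, m, q))))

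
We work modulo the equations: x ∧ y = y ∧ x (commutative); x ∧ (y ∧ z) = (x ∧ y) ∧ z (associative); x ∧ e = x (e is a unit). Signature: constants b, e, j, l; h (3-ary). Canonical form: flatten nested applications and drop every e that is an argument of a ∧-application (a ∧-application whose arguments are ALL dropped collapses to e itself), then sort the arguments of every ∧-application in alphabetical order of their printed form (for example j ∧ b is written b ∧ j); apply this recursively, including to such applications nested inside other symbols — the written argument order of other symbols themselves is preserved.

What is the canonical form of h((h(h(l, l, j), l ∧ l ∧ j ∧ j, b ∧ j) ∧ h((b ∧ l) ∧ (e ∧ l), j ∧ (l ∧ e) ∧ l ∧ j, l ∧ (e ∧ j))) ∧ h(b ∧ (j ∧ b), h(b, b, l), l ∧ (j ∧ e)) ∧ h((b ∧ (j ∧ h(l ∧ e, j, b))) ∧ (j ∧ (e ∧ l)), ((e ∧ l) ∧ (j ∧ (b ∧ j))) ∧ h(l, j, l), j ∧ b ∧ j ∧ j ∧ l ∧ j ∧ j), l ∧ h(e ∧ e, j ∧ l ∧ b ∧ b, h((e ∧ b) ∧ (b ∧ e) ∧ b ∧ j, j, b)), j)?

Answer: h(h(b ∧ b ∧ j, h(b, b, l), j ∧ l) ∧ h(b ∧ h(l, j, b) ∧ j ∧ j ∧ l, b ∧ h(l, j, l) ∧ j ∧ j ∧ l, b ∧ j ∧ j ∧ j ∧ j ∧ j ∧ l) ∧ h(b ∧ l ∧ l, j ∧ j ∧ l ∧ l, j ∧ l) ∧ h(h(l, l, j), j ∧ j ∧ l ∧ l, b ∧ j), h(e, b ∧ b ∧ j ∧ l, h(b ∧ b ∧ b ∧ j, j, b)) ∧ l, j)

Derivation:
Work inside:  (h(h(l, l, j), l ∧ l ∧ j ∧ j, b ∧ j) ∧ h((b ∧ l) ∧ (e ∧ l), j ∧ (l ∧ e) ∧ l ∧ j, l ∧ (e ∧ j))) ∧ h(b ∧ (j ∧ b), h(b, b, l), l ∧ (j ∧ e)) ∧ h((b ∧ (j ∧ h(l ∧ e, j, b))) ∧ (j ∧ (e ∧ l)), ((e ∧ l) ∧ (j ∧ (b ∧ j))) ∧ h(l, j, l), j ∧ b ∧ j ∧ j ∧ l ∧ j ∧ j)
Merge nested applications:  h(h(l, l, j), l ∧ l ∧ j ∧ j, b ∧ j) ∧ h((b ∧ l) ∧ (e ∧ l), j ∧ (l ∧ e) ∧ l ∧ j, l ∧ (e ∧ j)) ∧ h(b ∧ (j ∧ b), h(b, b, l), l ∧ (j ∧ e)) ∧ h((b ∧ (j ∧ h(l ∧ e, j, b))) ∧ (j ∧ (e ∧ l)), ((e ∧ l) ∧ (j ∧ (b ∧ j))) ∧ h(l, j, l), j ∧ b ∧ j ∧ j ∧ l ∧ j ∧ j)
Simplify inside:  h(h(l, l, j), l ∧ l ∧ j ∧ j, b ∧ j)  →  h(h(l, l, j), j ∧ j ∧ l ∧ l, b ∧ j)
Inside:  h((b ∧ l) ∧ (e ∧ l), j ∧ (l ∧ e) ∧ l ∧ j, l ∧ (e ∧ j))  →  h(b ∧ l ∧ l, j ∧ j ∧ l ∧ l, j ∧ l)
Canonicalize subterm:  h(b ∧ (j ∧ b), h(b, b, l), l ∧ (j ∧ e))  →  h(b ∧ b ∧ j, h(b, b, l), j ∧ l)
Order the arguments:  h(b ∧ b ∧ j, h(b, b, l), j ∧ l) ∧ h(b ∧ h(l, j, b) ∧ j ∧ j ∧ l, b ∧ h(l, j, l) ∧ j ∧ j ∧ l, b ∧ j ∧ j ∧ j ∧ j ∧ j ∧ l) ∧ h(b ∧ l ∧ l, j ∧ j ∧ l ∧ l, j ∧ l) ∧ h(h(l, l, j), j ∧ j ∧ l ∧ l, b ∧ j)
Put back:  h(h(b ∧ b ∧ j, h(b, b, l), j ∧ l) ∧ h(b ∧ h(l, j, b) ∧ j ∧ j ∧ l, b ∧ h(l, j, l) ∧ j ∧ j ∧ l, b ∧ j ∧ j ∧ j ∧ j ∧ j ∧ l) ∧ h(b ∧ l ∧ l, j ∧ j ∧ l ∧ l, j ∧ l) ∧ h(h(l, l, j), j ∧ j ∧ l ∧ l, b ∧ j), h(e, b ∧ b ∧ j ∧ l, h(b ∧ b ∧ b ∧ j, j, b)) ∧ l, j)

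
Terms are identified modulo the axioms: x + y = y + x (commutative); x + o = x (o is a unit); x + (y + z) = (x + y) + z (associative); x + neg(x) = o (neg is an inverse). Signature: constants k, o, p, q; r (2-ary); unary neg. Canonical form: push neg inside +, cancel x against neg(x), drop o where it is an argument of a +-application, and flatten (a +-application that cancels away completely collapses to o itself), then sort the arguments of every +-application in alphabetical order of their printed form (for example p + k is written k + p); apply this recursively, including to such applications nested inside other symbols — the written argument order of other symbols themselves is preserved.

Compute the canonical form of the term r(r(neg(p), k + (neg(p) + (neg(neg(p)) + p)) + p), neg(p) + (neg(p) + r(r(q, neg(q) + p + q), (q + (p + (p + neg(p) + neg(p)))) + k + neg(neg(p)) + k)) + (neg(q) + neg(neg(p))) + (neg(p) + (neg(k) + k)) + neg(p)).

Focus inside:  neg(p) + (neg(p) + r(r(q, neg(q) + p + q), (q + (p + (p + neg(p) + neg(p)))) + k + neg(neg(p)) + k)) + (neg(q) + neg(neg(p))) + (neg(p) + (neg(k) + k)) + neg(p)
Push neg inside:  distribute neg over + and collapse double neg
Cancel inverse pairs:  k cancels
Collect:  neg(p) + neg(p) + neg(p) + r(r(q, p), k + k + p + q) + neg(q)
Sort:  neg(p) + neg(p) + neg(p) + neg(q) + r(r(q, p), k + k + p + q)
Rebuild:  r(r(neg(p), k + p + p), neg(p) + neg(p) + neg(p) + neg(q) + r(r(q, p), k + k + p + q))

Answer: r(r(neg(p), k + p + p), neg(p) + neg(p) + neg(p) + neg(q) + r(r(q, p), k + k + p + q))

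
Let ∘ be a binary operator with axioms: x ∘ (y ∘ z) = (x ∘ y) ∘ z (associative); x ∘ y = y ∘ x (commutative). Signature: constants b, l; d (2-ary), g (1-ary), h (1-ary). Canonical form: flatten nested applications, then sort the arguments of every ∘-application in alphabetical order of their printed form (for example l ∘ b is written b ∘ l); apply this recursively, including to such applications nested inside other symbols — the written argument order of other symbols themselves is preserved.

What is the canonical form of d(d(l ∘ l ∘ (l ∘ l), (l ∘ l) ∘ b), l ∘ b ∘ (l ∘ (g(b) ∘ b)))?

Focus inside:  l ∘ b ∘ (l ∘ (g(b) ∘ b))
Un-nest:  l ∘ b ∘ l ∘ g(b) ∘ b
Order the arguments:  b ∘ b ∘ g(b) ∘ l ∘ l
Put back:  d(d(l ∘ l ∘ l ∘ l, b ∘ l ∘ l), b ∘ b ∘ g(b) ∘ l ∘ l)

Answer: d(d(l ∘ l ∘ l ∘ l, b ∘ l ∘ l), b ∘ b ∘ g(b) ∘ l ∘ l)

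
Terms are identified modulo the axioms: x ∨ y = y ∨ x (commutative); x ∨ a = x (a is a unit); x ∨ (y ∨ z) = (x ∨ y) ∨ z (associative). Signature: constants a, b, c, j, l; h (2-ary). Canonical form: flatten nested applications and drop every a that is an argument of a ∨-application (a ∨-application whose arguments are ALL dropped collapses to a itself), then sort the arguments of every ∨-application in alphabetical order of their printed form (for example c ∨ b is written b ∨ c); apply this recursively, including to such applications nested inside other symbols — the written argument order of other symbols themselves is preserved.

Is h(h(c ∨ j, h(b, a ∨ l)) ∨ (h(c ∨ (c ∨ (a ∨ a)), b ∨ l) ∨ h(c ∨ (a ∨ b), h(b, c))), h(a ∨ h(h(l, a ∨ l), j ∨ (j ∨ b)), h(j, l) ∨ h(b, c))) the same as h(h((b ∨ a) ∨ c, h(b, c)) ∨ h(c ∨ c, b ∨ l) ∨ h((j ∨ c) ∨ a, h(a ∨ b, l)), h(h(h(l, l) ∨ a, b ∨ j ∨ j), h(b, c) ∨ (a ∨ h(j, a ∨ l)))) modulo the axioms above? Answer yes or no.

Left:  h(h(c ∨ j, h(b, a ∨ l)) ∨ (h(c ∨ (c ∨ (a ∨ a)), b ∨ l) ∨ h(c ∨ (a ∨ b), h(b, c))), h(a ∨ h(h(l, a ∨ l), j ∨ (j ∨ b)), h(j, l) ∨ h(b, c)))
  Descend into:  h(c ∨ j, h(b, a ∨ l)) ∨ (h(c ∨ (c ∨ (a ∨ a)), b ∨ l) ∨ h(c ∨ (a ∨ b), h(b, c)))
  Flatten:  h(c ∨ j, h(b, a ∨ l)) ∨ h(c ∨ (c ∨ (a ∨ a)), b ∨ l) ∨ h(c ∨ (a ∨ b), h(b, c))
  Inside:  h(c ∨ j, h(b, a ∨ l))  →  h(c ∨ j, h(b, l))
  Simplify inside:  h(c ∨ (c ∨ (a ∨ a)), b ∨ l)  →  h(c ∨ c, b ∨ l)
  Inside:  h(c ∨ (a ∨ b), h(b, c))  →  h(b ∨ c, h(b, c))
  Order the arguments:  h(b ∨ c, h(b, c)) ∨ h(c ∨ c, b ∨ l) ∨ h(c ∨ j, h(b, l))
  Reassemble:  h(h(b ∨ c, h(b, c)) ∨ h(c ∨ c, b ∨ l) ∨ h(c ∨ j, h(b, l)), h(h(h(l, l), b ∨ j ∨ j), h(b, c) ∨ h(j, l)))
Right:  h(h((b ∨ a) ∨ c, h(b, c)) ∨ h(c ∨ c, b ∨ l) ∨ h((j ∨ c) ∨ a, h(a ∨ b, l)), h(h(h(l, l) ∨ a, b ∨ j ∨ j), h(b, c) ∨ (a ∨ h(j, a ∨ l))))
  Work inside:  h((b ∨ a) ∨ c, h(b, c)) ∨ h(c ∨ c, b ∨ l) ∨ h((j ∨ c) ∨ a, h(a ∨ b, l))
  Simplify inside:  h((b ∨ a) ∨ c, h(b, c))  →  h(b ∨ c, h(b, c))
  Canonicalize subterm:  h((j ∨ c) ∨ a, h(a ∨ b, l))  →  h(c ∨ j, h(b, l))
  Sort:  h(b ∨ c, h(b, c)) ∨ h(c ∨ c, b ∨ l) ∨ h(c ∨ j, h(b, l))
  Put back:  h(h(b ∨ c, h(b, c)) ∨ h(c ∨ c, b ∨ l) ∨ h(c ∨ j, h(b, l)), h(h(h(l, l), b ∨ j ∨ j), h(b, c) ∨ h(j, l)))

Answer: yes — both canonical forms are h(h(b ∨ c, h(b, c)) ∨ h(c ∨ c, b ∨ l) ∨ h(c ∨ j, h(b, l)), h(h(h(l, l), b ∨ j ∨ j), h(b, c) ∨ h(j, l)))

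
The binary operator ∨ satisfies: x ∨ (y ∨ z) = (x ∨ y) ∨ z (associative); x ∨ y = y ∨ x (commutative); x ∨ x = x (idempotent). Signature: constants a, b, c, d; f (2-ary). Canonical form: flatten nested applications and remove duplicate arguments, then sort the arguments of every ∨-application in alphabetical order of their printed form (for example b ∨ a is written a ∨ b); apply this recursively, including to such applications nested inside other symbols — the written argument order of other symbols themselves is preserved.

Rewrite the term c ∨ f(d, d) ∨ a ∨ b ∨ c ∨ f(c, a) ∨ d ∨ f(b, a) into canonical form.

Answer: a ∨ b ∨ c ∨ d ∨ f(b, a) ∨ f(c, a) ∨ f(d, d)

Derivation:
Idempotence:  drop duplicate c
Sort arguments:  a ∨ b ∨ c ∨ d ∨ f(b, a) ∨ f(c, a) ∨ f(d, d)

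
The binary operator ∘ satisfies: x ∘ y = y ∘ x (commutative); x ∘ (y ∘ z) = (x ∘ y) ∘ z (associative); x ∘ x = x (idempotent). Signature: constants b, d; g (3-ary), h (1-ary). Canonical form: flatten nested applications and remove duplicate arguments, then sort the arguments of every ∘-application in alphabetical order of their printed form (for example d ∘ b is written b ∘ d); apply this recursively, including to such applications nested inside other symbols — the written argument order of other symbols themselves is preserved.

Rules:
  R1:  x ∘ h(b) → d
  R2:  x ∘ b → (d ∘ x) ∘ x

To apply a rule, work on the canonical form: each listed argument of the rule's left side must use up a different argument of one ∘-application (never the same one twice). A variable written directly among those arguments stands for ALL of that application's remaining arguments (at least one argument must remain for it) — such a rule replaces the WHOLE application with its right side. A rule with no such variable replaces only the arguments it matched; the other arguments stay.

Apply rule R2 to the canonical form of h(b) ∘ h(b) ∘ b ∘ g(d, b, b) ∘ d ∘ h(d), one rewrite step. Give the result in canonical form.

Answer: d ∘ g(d, b, b) ∘ h(b) ∘ h(d)

Derivation:
Canonical form:  b ∘ d ∘ g(d, b, b) ∘ h(b) ∘ h(d)
Match R2:  consume b;  x := d ∘ g(d, b, b) ∘ h(b) ∘ h(d)
Every leftover argument binds to the variable; the entire application is replaced.
New term:  d ∘ g(d, b, b) ∘ h(b) ∘ h(d)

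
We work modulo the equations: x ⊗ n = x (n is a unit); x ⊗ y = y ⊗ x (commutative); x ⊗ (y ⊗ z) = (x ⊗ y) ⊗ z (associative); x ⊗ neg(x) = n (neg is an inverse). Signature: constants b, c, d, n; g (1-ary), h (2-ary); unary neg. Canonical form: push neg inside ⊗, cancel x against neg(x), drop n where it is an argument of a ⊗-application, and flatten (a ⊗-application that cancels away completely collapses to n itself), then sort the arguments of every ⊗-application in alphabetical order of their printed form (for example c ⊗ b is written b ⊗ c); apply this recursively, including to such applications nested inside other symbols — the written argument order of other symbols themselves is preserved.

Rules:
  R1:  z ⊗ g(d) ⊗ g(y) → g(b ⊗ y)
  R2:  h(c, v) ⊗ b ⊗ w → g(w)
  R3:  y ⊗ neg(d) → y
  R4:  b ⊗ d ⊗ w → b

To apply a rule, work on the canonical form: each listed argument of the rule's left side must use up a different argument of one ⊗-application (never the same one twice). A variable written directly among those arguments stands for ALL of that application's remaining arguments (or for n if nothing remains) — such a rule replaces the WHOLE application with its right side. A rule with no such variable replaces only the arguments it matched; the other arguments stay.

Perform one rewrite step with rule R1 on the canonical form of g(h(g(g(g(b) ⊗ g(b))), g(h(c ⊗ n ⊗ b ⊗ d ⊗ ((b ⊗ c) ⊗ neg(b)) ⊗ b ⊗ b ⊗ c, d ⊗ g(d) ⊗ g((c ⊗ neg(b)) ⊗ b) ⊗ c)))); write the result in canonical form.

Canonical form:  g(h(g(g(g(b) ⊗ g(b))), g(h(b ⊗ b ⊗ b ⊗ c ⊗ c ⊗ c ⊗ d, c ⊗ d ⊗ g(c) ⊗ g(d)))))
Apply R1:  consuming g(c), g(d);  y := c, z := c ⊗ d
The variable takes the whole remainder — replace the entire application.
New term:  g(h(g(g(g(b) ⊗ g(b))), g(h(b ⊗ b ⊗ b ⊗ c ⊗ c ⊗ c ⊗ d, g(b ⊗ c)))))

Answer: g(h(g(g(g(b) ⊗ g(b))), g(h(b ⊗ b ⊗ b ⊗ c ⊗ c ⊗ c ⊗ d, g(b ⊗ c)))))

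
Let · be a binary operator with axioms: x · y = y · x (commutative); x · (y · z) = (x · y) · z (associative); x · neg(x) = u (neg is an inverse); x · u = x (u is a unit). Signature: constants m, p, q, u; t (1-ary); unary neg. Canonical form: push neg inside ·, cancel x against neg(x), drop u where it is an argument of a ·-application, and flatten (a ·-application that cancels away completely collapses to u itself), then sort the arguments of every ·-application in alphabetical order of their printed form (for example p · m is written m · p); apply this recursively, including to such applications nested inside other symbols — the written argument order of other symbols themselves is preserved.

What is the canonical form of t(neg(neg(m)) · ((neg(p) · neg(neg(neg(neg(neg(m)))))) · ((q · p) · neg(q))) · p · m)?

Focus inside:  neg(neg(m)) · ((neg(p) · neg(neg(neg(neg(neg(m)))))) · ((q · p) · neg(q))) · p · m
Push neg inside:  distribute neg over · and collapse double neg
Inverses cancel:  q cancels
Collect terms:  m · p
Reassemble:  t(m · p)

Answer: t(m · p)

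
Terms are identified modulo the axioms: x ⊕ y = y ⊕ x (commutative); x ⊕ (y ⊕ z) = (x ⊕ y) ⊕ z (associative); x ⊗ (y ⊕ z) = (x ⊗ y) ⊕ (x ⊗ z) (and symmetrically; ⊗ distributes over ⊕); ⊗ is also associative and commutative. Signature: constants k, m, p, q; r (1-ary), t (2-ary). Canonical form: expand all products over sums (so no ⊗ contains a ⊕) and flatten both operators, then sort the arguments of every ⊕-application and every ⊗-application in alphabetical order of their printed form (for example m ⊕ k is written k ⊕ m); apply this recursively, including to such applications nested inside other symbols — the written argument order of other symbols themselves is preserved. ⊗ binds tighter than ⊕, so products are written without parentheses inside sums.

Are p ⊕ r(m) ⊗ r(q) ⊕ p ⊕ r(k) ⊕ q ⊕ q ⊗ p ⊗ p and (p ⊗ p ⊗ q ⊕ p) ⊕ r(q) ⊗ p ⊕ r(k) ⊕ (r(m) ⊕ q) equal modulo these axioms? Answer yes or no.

Left:  p ⊕ r(m) ⊗ r(q) ⊕ p ⊕ r(k) ⊕ q ⊕ q ⊗ p ⊗ p
  Un-nest:  p ⊕ r(m) ⊗ r(q) ⊕ p ⊕ r(k) ⊕ q ⊕ p ⊗ p ⊗ q
  Order the arguments:  p ⊕ p ⊕ p ⊗ p ⊗ q ⊕ q ⊕ r(k) ⊕ r(m) ⊗ r(q)
Right:  (p ⊗ p ⊗ q ⊕ p) ⊕ r(q) ⊗ p ⊕ r(k) ⊕ (r(m) ⊕ q)
  Un-nest:  p ⊗ p ⊗ q ⊕ p ⊕ p ⊗ r(q) ⊕ r(k) ⊕ r(m) ⊕ q
  Sort:  p ⊕ p ⊗ p ⊗ q ⊕ p ⊗ r(q) ⊕ q ⊕ r(k) ⊕ r(m)

Answer: no — p ⊕ p ⊕ p ⊗ p ⊗ q ⊕ q ⊕ r(k) ⊕ r(m) ⊗ r(q) vs p ⊕ p ⊗ p ⊗ q ⊕ p ⊗ r(q) ⊕ q ⊕ r(k) ⊕ r(m)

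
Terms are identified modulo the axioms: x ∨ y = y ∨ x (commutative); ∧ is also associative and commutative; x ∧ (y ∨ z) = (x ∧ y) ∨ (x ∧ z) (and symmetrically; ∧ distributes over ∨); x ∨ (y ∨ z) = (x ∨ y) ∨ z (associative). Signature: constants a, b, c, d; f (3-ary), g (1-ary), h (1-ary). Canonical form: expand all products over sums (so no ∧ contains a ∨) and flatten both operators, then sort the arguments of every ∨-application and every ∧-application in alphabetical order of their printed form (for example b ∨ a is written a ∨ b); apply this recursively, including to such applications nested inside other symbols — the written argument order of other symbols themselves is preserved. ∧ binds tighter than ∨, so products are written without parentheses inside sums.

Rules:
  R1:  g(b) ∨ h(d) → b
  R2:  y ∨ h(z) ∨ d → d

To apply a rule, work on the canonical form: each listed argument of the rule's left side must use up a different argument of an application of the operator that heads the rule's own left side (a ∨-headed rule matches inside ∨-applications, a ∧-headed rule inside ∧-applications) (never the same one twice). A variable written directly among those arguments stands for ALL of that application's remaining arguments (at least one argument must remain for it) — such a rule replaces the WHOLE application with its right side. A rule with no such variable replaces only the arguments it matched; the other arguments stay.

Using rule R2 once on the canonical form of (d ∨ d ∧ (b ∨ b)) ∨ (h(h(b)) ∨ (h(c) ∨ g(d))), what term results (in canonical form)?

Canonical form:  b ∧ d ∨ b ∧ d ∨ d ∨ g(d) ∨ h(c) ∨ h(h(b))
Match R2:  consume d, h(c);  y := b ∧ d ∨ b ∧ d ∨ g(d) ∨ h(h(b)), z := c
Every leftover argument binds to the variable; the entire application is replaced.
Result:  d

Answer: d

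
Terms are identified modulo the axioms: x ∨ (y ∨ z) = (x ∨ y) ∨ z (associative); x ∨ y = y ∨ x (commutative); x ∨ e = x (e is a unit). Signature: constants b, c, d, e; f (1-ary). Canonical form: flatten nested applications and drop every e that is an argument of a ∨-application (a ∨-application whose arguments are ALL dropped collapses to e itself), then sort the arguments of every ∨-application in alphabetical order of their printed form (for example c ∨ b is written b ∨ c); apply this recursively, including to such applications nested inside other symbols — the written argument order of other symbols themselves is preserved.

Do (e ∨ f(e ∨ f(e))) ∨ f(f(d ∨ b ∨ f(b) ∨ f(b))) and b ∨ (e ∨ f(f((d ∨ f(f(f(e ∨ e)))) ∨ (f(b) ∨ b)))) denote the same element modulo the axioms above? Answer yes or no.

Answer: no — f(f(b ∨ d ∨ f(b) ∨ f(b))) ∨ f(f(e)) vs b ∨ f(f(b ∨ d ∨ f(b) ∨ f(f(f(e)))))

Derivation:
Left:  (e ∨ f(e ∨ f(e))) ∨ f(f(d ∨ b ∨ f(b) ∨ f(b)))
  Merge nested applications:  e ∨ f(e ∨ f(e)) ∨ f(f(d ∨ b ∨ f(b) ∨ f(b)))
  Canonicalize subterm:  f(e ∨ f(e))  →  f(f(e))
  Canonicalize subterm:  f(f(d ∨ b ∨ f(b) ∨ f(b)))  →  f(f(b ∨ d ∨ f(b) ∨ f(b)))
  Drop the unit:  drop e
  Order the arguments:  f(f(b ∨ d ∨ f(b) ∨ f(b))) ∨ f(f(e))
Right:  b ∨ (e ∨ f(f((d ∨ f(f(f(e ∨ e)))) ∨ (f(b) ∨ b))))
  Merge nested applications:  b ∨ e ∨ f(f((d ∨ f(f(f(e ∨ e)))) ∨ (f(b) ∨ b)))
  Simplify inside:  f(f((d ∨ f(f(f(e ∨ e)))) ∨ (f(b) ∨ b)))  →  f(f(b ∨ d ∨ f(b) ∨ f(f(f(e)))))
  Unit:  drop e
  Sort:  b ∨ f(f(b ∨ d ∨ f(b) ∨ f(f(f(e)))))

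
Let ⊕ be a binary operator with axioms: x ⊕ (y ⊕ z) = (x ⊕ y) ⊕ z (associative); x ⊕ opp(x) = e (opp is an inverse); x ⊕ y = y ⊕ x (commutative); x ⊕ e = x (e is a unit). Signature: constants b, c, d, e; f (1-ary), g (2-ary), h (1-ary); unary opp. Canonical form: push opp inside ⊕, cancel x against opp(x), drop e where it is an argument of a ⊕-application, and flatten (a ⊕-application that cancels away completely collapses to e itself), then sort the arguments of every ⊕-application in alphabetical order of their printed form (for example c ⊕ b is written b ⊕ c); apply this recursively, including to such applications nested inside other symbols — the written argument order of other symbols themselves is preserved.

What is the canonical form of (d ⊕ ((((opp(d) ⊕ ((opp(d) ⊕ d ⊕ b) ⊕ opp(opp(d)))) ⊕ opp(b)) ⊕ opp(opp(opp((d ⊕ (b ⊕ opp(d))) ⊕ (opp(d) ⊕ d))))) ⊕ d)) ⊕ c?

Answer: c ⊕ d ⊕ d ⊕ opp(b)

Derivation:
Push opp inside:  distribute opp over ⊕ and collapse double opp
Collect:  d ⊕ d ⊕ opp(b) ⊕ c
Order the arguments:  c ⊕ d ⊕ d ⊕ opp(b)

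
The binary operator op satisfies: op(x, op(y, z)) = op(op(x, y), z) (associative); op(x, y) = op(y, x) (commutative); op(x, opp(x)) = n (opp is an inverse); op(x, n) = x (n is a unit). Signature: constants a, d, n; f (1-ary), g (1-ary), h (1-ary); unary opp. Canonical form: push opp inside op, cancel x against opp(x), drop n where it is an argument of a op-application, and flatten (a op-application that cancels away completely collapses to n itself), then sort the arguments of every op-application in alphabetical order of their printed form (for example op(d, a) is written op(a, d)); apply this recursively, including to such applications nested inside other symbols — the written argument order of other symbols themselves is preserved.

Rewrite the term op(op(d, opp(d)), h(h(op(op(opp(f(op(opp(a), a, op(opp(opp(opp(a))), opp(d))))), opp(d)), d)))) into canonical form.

Push opp inside:  distribute opp over op and collapse double opp
Cancel inverse pairs:  d cancels
Combine occurrences:  h(h(opp(f(op(opp(a), opp(d))))))

Answer: h(h(opp(f(op(opp(a), opp(d))))))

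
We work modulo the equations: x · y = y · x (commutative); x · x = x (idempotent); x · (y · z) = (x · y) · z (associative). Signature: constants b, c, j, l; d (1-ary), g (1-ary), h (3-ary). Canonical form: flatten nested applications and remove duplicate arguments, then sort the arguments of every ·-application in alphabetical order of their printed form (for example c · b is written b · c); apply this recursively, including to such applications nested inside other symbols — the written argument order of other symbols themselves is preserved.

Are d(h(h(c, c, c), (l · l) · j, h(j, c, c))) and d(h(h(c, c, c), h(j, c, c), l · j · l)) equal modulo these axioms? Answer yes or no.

Answer: no — d(h(h(c, c, c), j · l, h(j, c, c))) vs d(h(h(c, c, c), h(j, c, c), j · l))

Derivation:
Left:  d(h(h(c, c, c), (l · l) · j, h(j, c, c)))
  Focus inside:  (l · l) · j
  Flatten:  l · l · j
  Drop duplicates:  drop duplicate l
  Order the arguments:  j · l
  Put back:  d(h(h(c, c, c), j · l, h(j, c, c)))
Right:  d(h(h(c, c, c), h(j, c, c), l · j · l))
  Focus inside:  l · j · l
  Deduplicate:  drop duplicate l
  Sort arguments:  j · l
  Rebuild:  d(h(h(c, c, c), h(j, c, c), j · l))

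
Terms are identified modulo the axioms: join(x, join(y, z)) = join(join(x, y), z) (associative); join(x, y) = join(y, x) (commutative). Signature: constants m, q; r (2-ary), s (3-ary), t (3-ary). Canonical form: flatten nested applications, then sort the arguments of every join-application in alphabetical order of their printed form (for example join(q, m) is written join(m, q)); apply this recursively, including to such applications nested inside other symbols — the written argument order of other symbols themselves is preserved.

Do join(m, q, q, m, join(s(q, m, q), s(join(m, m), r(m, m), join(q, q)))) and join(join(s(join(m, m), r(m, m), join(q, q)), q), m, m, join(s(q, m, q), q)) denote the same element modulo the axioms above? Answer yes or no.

Left:  join(m, q, q, m, join(s(q, m, q), s(join(m, m), r(m, m), join(q, q))))
  Un-nest:  join(m, q, q, m, s(q, m, q), s(join(m, m), r(m, m), join(q, q)))
  Sort arguments:  join(m, m, q, q, s(join(m, m), r(m, m), join(q, q)), s(q, m, q))
Right:  join(join(s(join(m, m), r(m, m), join(q, q)), q), m, m, join(s(q, m, q), q))
  Flatten:  join(s(join(m, m), r(m, m), join(q, q)), q, m, m, s(q, m, q), q)
  Sort:  join(m, m, q, q, s(join(m, m), r(m, m), join(q, q)), s(q, m, q))

Answer: yes — both canonical forms are join(m, m, q, q, s(join(m, m), r(m, m), join(q, q)), s(q, m, q))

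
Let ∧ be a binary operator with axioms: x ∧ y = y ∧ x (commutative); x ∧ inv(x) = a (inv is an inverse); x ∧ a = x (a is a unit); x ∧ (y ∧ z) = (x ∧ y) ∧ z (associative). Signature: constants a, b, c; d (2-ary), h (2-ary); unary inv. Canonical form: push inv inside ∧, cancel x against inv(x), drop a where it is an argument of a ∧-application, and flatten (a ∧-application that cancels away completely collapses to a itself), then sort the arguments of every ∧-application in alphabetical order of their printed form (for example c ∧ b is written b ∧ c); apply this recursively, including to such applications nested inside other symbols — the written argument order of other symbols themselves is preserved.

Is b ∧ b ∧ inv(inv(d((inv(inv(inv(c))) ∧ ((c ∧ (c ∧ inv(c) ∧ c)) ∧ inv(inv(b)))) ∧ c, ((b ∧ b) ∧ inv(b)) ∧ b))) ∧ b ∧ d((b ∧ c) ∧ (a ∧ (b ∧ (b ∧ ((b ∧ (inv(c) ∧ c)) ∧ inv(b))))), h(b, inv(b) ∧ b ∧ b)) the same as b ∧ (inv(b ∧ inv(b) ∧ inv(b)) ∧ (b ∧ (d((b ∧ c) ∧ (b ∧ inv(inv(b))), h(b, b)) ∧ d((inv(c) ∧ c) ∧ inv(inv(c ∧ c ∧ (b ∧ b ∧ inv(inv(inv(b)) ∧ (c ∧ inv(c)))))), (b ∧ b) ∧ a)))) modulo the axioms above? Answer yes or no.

Answer: yes — both canonical forms are b ∧ b ∧ b ∧ d(b ∧ b ∧ b ∧ c, h(b, b)) ∧ d(b ∧ c ∧ c, b ∧ b)

Derivation:
Left:  b ∧ b ∧ inv(inv(d((inv(inv(inv(c))) ∧ ((c ∧ (c ∧ inv(c) ∧ c)) ∧ inv(inv(b)))) ∧ c, ((b ∧ b) ∧ inv(b)) ∧ b))) ∧ b ∧ d((b ∧ c) ∧ (a ∧ (b ∧ (b ∧ ((b ∧ (inv(c) ∧ c)) ∧ inv(b))))), h(b, inv(b) ∧ b ∧ b))
  Push inv inside:  distribute inv over ∧ and collapse double inv
  Collect:  b ∧ b ∧ b ∧ d(b ∧ c ∧ c, b ∧ b) ∧ d(b ∧ b ∧ b ∧ c, h(b, b))
  Order the arguments:  b ∧ b ∧ b ∧ d(b ∧ b ∧ b ∧ c, h(b, b)) ∧ d(b ∧ c ∧ c, b ∧ b)
Right:  b ∧ (inv(b ∧ inv(b) ∧ inv(b)) ∧ (b ∧ (d((b ∧ c) ∧ (b ∧ inv(inv(b))), h(b, b)) ∧ d((inv(c) ∧ c) ∧ inv(inv(c ∧ c ∧ (b ∧ b ∧ inv(inv(inv(b)) ∧ (c ∧ inv(c)))))), (b ∧ b) ∧ a))))
  Push inv inside:  distribute inv over ∧ and collapse double inv
  Collect:  b ∧ b ∧ b ∧ d(b ∧ b ∧ b ∧ c, h(b, b)) ∧ d(b ∧ c ∧ c, b ∧ b)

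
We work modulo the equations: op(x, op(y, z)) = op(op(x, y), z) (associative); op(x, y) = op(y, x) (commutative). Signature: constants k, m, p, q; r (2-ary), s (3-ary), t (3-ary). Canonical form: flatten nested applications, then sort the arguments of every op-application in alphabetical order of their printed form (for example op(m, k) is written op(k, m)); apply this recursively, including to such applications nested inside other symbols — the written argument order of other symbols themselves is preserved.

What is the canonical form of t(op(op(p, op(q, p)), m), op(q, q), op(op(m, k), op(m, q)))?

Answer: t(op(m, p, p, q), op(q, q), op(k, m, m, q))

Derivation:
Work inside:  op(op(m, k), op(m, q))
Merge nested applications:  op(m, k, m, q)
Sort:  op(k, m, m, q)
Reassemble:  t(op(m, p, p, q), op(q, q), op(k, m, m, q))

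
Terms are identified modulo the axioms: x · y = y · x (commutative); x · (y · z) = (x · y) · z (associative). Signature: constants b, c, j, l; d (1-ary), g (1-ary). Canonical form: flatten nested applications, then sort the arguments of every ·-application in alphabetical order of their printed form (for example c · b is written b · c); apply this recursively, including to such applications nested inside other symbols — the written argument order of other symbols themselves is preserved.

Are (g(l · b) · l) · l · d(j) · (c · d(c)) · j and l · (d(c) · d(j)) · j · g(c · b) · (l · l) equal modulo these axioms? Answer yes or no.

Left:  (g(l · b) · l) · l · d(j) · (c · d(c)) · j
  Merge nested applications:  g(l · b) · l · l · d(j) · c · d(c) · j
  Canonicalize subterm:  g(l · b)  →  g(b · l)
  Sort:  c · d(c) · d(j) · g(b · l) · j · l · l
Right:  l · (d(c) · d(j)) · j · g(c · b) · (l · l)
  Un-nest:  l · d(c) · d(j) · j · g(c · b) · l · l
  Inside:  g(c · b)  →  g(b · c)
  Order the arguments:  d(c) · d(j) · g(b · c) · j · l · l · l

Answer: no — c · d(c) · d(j) · g(b · l) · j · l · l vs d(c) · d(j) · g(b · c) · j · l · l · l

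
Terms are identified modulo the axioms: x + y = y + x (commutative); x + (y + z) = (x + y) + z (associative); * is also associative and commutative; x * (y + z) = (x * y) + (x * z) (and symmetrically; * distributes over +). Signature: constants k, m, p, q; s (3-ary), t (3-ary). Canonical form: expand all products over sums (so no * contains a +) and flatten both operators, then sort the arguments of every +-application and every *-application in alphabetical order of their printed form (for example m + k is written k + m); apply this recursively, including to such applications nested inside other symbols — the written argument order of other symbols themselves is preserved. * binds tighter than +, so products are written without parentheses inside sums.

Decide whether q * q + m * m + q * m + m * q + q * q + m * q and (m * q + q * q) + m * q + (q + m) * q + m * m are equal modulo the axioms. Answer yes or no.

Answer: yes — both canonical forms are m * m + m * q + m * q + m * q + q * q + q * q

Derivation:
Left:  q * q + m * m + q * m + m * q + q * q + m * q
  Merge nested applications:  q * q + m * m + m * q + m * q + q * q + m * q
  Order the arguments:  m * m + m * q + m * q + m * q + q * q + q * q
Right:  (m * q + q * q) + m * q + (q + m) * q + m * m
  Distribute:  m * q + q * q + m * q + q * q + m * q + m * m
  Sort:  m * m + m * q + m * q + m * q + q * q + q * q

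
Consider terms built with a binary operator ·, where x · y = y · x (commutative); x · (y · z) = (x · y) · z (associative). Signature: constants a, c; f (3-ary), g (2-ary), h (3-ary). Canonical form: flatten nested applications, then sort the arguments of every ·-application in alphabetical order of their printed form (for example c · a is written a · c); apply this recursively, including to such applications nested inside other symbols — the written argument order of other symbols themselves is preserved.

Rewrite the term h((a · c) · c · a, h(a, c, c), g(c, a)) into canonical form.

Answer: h(a · a · c · c, h(a, c, c), g(c, a))

Derivation:
Focus inside:  (a · c) · c · a
Merge nested applications:  a · c · c · a
Sort:  a · a · c · c
Reassemble:  h(a · a · c · c, h(a, c, c), g(c, a))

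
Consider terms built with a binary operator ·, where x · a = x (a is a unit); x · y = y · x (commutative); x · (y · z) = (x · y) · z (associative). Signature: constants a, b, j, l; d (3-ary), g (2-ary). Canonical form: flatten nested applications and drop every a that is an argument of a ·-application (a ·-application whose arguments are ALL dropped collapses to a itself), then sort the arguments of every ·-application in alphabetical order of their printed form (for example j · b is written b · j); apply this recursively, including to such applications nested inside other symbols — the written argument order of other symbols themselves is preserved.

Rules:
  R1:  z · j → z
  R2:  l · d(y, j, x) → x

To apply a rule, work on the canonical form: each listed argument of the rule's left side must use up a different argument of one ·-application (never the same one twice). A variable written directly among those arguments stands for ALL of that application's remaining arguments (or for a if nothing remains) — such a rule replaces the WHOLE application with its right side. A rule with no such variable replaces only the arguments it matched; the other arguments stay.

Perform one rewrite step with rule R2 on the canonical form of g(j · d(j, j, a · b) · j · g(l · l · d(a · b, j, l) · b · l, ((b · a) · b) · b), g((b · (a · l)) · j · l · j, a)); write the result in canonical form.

Answer: g(d(j, j, b) · g(b · l · l · l, b · b · b) · j · j, g(b · j · j · l · l, a))

Derivation:
Canonical form:  g(d(j, j, b) · g(b · d(b, j, l) · l · l · l, b · b · b) · j · j, g(b · j · j · l · l, a))
Match R2:  consume d(b, j, l), l;  x := l, y := b
Result:  g(d(j, j, b) · g(b · l · l · l, b · b · b) · j · j, g(b · j · j · l · l, a))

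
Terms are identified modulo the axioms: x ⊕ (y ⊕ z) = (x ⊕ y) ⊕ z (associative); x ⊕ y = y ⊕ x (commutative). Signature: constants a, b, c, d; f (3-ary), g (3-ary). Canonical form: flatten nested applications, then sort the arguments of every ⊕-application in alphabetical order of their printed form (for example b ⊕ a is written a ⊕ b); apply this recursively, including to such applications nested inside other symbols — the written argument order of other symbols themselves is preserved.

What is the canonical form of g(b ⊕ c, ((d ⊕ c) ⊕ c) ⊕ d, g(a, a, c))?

Answer: g(b ⊕ c, c ⊕ c ⊕ d ⊕ d, g(a, a, c))

Derivation:
Focus inside:  ((d ⊕ c) ⊕ c) ⊕ d
Un-nest:  d ⊕ c ⊕ c ⊕ d
Order the arguments:  c ⊕ c ⊕ d ⊕ d
Rebuild:  g(b ⊕ c, c ⊕ c ⊕ d ⊕ d, g(a, a, c))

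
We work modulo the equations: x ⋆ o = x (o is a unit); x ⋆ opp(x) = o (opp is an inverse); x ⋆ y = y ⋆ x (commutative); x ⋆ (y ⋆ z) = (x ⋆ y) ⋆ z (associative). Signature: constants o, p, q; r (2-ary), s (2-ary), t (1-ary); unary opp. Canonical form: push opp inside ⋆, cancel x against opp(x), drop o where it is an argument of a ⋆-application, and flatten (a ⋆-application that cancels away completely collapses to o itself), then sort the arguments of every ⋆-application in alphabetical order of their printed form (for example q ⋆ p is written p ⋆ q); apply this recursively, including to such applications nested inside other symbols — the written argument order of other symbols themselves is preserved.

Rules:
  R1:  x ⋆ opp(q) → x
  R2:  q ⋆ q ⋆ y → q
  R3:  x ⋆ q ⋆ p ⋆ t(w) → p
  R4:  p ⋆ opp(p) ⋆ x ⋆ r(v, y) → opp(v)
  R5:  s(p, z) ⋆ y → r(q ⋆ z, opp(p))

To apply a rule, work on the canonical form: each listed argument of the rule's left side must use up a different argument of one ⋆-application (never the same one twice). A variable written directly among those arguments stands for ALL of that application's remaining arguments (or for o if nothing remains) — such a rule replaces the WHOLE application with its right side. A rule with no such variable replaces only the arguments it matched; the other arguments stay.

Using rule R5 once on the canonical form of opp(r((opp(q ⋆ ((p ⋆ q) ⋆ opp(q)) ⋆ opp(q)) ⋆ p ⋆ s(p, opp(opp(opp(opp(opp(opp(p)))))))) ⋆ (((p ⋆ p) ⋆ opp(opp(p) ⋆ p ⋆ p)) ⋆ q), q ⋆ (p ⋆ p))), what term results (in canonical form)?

Answer: opp(r(r(p ⋆ q, opp(p)), p ⋆ p ⋆ q))

Derivation:
Canonical form:  opp(r(p ⋆ q ⋆ s(p, p), p ⋆ p ⋆ q))
Apply R5:  consuming s(p, p);  y := p ⋆ q, z := p
The extension variable absorbs all remaining arguments, so the whole application is rewritten.
Giving:  opp(r(r(p ⋆ q, opp(p)), p ⋆ p ⋆ q))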